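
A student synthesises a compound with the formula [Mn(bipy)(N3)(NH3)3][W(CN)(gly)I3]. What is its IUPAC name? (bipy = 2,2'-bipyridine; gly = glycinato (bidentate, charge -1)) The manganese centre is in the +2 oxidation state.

triammineazido(2,2'-bipyridine)manganese(II) cyano(glycinato)triiodotungstate(IV)

Both ions are complex: the cation is named first with the plain metal name, the anion second with the -ate form; each ion's ligands are alphabetised independently.
Mn is given as +2; the cation's ligand charges sum to -1, so the complex cation is 1+.
A 1:1 salt means the anion carries the equal and opposite charge, 1−.
Anion: ligand charges sum to -5; for the ion to be 1−, W = +4.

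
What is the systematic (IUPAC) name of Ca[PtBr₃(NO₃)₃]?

calcium tribromotrinitratoplatinate(IV)

The 1 calcium counter-ion carries a total charge of +2, so each complex ion is 2−.
Ligand charges: 3×nitrato (-1 each), 3×bromo (-1 each); total -6. So Pt + (-6) = 2−, giving Pt = +4.
Ligands are named alphabetically: bromo before nitrato.
The complex ion is anionic, so platinum takes the -ate form platinate(IV).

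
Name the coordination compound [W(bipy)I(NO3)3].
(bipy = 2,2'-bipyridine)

(2,2'-bipyridine)iodotrinitratotungsten(IV)

There is no counter-ion, so the complex is neutral overall.
Ligand charges: 3×nitrato (-1 each), 1×2,2'-bipyridine (neutral), 1×iodo (-1 each); total -4. So W + (-4) = 0, giving W = +4.
Ligands are named alphabetically: bipyridine before iodo before nitrato.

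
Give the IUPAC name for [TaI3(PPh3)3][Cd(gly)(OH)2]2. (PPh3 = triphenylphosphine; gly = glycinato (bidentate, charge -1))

Both ions are complex: the cation is named first with the plain metal name, the anion second with the -ate form; each ion's ligands are alphabetised independently.
Cadmium is always +2 in its complexes; the anion's ligand charges sum to -3, so the complex anion is 1−.
With 2 anions per cation, the cation must be 2×1 = 2+.
Cation: ligand charges sum to -3; for the ion to be 2+, Ta = +5.

triiodotris(triphenylphosphine)tantalum(V) (glycinato)dihydroxocadmate(II)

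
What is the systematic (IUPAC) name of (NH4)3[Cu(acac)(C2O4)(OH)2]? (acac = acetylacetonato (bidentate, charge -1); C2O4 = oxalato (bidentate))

The 3 ammonium counter-ions carry a total charge of +3, so each complex ion is 3−.
Ligand charges: 1×acetylacetonato (-1 each), 1×oxalato (-2 each), 2×hydroxo (-1 each); total -5. So Cu + (-5) = 3−, giving Cu = +2.
Ligands are named alphabetically: acetylacetonato before hydroxo before oxalato.
The complex ion is anionic, so copper takes the -ate form cuprate(II).

ammonium (acetylacetonato)dihydroxooxalatocuprate(II)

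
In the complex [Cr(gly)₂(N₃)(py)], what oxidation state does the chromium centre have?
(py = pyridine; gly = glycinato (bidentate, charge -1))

No counter-ion: the bracketed complex is neutral.
Ligand charges: 1×py neutral; 2×gly = -2; 1×N3 = -1; sum -3.
Cr + (-3) = 0 ⇒ Cr is +3.

+3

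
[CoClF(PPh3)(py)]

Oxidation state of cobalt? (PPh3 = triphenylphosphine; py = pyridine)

No counter-ion: the bracketed complex is neutral.
Ligand charges: 1×Cl = -1; 1×F = -1; 1×PPh3 neutral; 1×py neutral; sum -2.
Co + (-2) = 0 ⇒ Co is +2.

+2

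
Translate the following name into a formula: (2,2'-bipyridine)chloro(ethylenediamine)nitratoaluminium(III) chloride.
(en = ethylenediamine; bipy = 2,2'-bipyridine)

[Al(bipy)Cl(en)(NO3)]Cl

Ligands: 1 ethylenediamine (en, neutral), 1 nitrato (NO3, -1), 1 chloro (Cl, -1), 1 2,2'-bipyridine (bipy, neutral). Ligand charge sum = -2.
With Al in oxidation state +3, the complex ion is [Al...]^1+.
Charge balance with chloride (-1) requires 1 complex ion per 1 chloride.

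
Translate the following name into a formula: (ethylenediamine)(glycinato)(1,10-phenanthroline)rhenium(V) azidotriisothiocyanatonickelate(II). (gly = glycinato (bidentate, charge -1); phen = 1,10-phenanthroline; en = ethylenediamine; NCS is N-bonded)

[Re(en)(gly)(phen)][Ni(N3)(NCS)3]2

Cation [Re…]: ligand charges -1, Re(V) ⇒ ion charge 4+.
Anion [Ni…]: ligand charges -4, Ni(II) ⇒ ion charge 2−.
One 4+ cation requires 2 of the 2− anion.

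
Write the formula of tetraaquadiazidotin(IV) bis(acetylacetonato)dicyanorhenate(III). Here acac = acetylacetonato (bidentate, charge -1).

[Sn(H2O)4(N3)2][Re(acac)2(CN)2]2

Cation [Sn…]: ligand charges -2, Sn(IV) ⇒ ion charge 2+.
Anion [Re…]: ligand charges -4, Re(III) ⇒ ion charge 1−.
One 2+ cation requires 2 of the 1− anion.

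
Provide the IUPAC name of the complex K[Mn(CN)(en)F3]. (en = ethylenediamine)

The 1 potassium counter-ion carries a total charge of +1, so each complex ion is 1−.
Ligand charges: 1×ethylenediamine (neutral), 1×cyano (-1 each), 3×fluoro (-1 each); total -4. So Mn + (-4) = 1−, giving Mn = +3.
Ligands are named alphabetically: cyano before ethylenediamine before fluoro.
The complex ion is anionic, so manganese takes the -ate form manganate(III).

potassium cyano(ethylenediamine)trifluoromanganate(III)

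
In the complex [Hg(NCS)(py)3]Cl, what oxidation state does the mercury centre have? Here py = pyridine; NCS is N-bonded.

+2

1 chloride outside the brackets (-1 each) → the complex ion is 1+.
Ligand charges: 3×py neutral; 1×NCS = -1; sum -1.
Hg + (-1) = 1+ ⇒ Hg is +2.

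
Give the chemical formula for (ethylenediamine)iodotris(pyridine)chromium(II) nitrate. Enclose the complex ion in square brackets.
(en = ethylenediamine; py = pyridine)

[Cr(en)I(py)3]NO3

Ligands: 1 iodo (I, -1), 1 ethylenediamine (en, neutral), 3 pyridine (py, neutral). Ligand charge sum = -1.
With Cr in oxidation state +2, the complex ion is [Cr...]^1+.
Charge balance with nitrate (-1) requires 1 complex ion per 1 nitrate.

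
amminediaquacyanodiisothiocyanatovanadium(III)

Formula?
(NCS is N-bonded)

[V(CN)(H2O)2(NCS)2(NH3)]

Ligands: 2 isothiocyanato (NCS, -1), 2 aqua (H2O, neutral), 1 ammine (NH3, neutral), 1 cyano (CN, -1). Ligand charge sum = -3.
With V in oxidation state +3, the complex ion is [V...].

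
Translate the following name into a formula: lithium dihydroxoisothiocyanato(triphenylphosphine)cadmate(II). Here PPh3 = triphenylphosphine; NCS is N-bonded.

Ligands: 1 triphenylphosphine (PPh3, neutral), 1 isothiocyanato (NCS, -1), 2 hydroxo (OH, -1). Ligand charge sum = -3.
Charge balance with lithium (+1) requires 1 complex ion per 1 lithium.

Li[Cd(NCS)(OH)2(PPh3)]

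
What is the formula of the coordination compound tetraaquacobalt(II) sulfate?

[Co(H2O)4]SO4

Ligands: 4 aqua (H2O, neutral). Ligand charge sum = 0.
With Co in oxidation state +2, the complex ion is [Co...]^2+.
Charge balance with sulfate (-2) requires 1 complex ion per 1 sulfate.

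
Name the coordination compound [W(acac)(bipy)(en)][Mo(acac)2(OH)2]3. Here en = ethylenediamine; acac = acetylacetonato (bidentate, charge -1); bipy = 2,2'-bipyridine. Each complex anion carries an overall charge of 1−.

(acetylacetonato)(2,2'-bipyridine)(ethylenediamine)tungsten(IV) bis(acetylacetonato)dihydroxomolybdate(III)

Both ions are complex: the cation is named first with the plain metal name, the anion second with the -ate form; each ion's ligands are alphabetised independently.
The complex anion is given as 1−; its ligand charges sum to -4, so Mo = +3.
With 3 anions per cation, the cation must be 3×1 = 3+.
Cation: ligand charges sum to -1; for the ion to be 3+, W = +4.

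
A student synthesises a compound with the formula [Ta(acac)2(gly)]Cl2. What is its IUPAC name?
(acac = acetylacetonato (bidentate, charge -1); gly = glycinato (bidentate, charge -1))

The 2 chloride counter-ions carry a total charge of -2, so each complex ion is 2+.
Ligand charges: 2×acetylacetonato (-1 each), 1×glycinato (-1 each); total -3. So Ta + (-3) = 2+, giving Ta = +5.
Ligands are named alphabetically: acetylacetonato before glycinato.

bis(acetylacetonato)(glycinato)tantalum(V) chloride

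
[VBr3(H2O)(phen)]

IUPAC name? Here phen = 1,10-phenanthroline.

aquatribromo(1,10-phenanthroline)vanadium(III)

There is no counter-ion, so the complex is neutral overall.
Ligand charges: 3×bromo (-1 each), 1×aqua (neutral), 1×1,10-phenanthroline (neutral); total -3. So V + (-3) = 0, giving V = +3.
Ligands are named alphabetically: aqua before bromo before phenanthroline.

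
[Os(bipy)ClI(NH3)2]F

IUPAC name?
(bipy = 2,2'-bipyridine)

diammine(2,2'-bipyridine)chloroiodoosmium(III) fluoride

The 1 fluoride counter-ion carries a total charge of -1, so each complex ion is 1+.
Ligand charges: 2×ammine (neutral), 1×iodo (-1 each), 1×2,2'-bipyridine (neutral), 1×chloro (-1 each); total -2. So Os + (-2) = 1+, giving Os = +3.
Ligands are named alphabetically: ammine before bipyridine before chloro before iodo.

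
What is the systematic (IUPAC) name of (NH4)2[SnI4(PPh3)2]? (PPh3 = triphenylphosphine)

The 2 ammonium counter-ions carry a total charge of +2, so each complex ion is 2−.
Ligand charges: 4×iodo (-1 each), 2×triphenylphosphine (neutral); total -4. So Sn + (-4) = 2−, giving Sn = +2.
Ligands are named alphabetically: iodo before triphenylphosphine.
The complex ion is anionic, so tin takes the -ate form stannate(II).

ammonium tetraiodobis(triphenylphosphine)stannate(II)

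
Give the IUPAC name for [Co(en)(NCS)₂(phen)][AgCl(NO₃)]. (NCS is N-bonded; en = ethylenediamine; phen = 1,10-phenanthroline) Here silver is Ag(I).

Both ions are complex: the cation is named first with the plain metal name, the anion second with the -ate form; each ion's ligands are alphabetised independently.
Ag is given as +1; the anion's ligand charges sum to -2, so the complex anion is 1−.
A 1:1 salt means the cation carries the equal and opposite charge, 1+.
Cation: ligand charges sum to -2; for the ion to be 1+, Co = +3.

(ethylenediamine)diisothiocyanato(1,10-phenanthroline)cobalt(III) chloronitratoargentate(I)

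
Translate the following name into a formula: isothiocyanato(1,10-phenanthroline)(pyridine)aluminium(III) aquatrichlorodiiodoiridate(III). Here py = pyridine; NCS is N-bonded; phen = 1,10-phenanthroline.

Cation [Al…]: ligand charges -1, Al(III) ⇒ ion charge 2+.
Anion [Ir…]: ligand charges -5, Ir(III) ⇒ ion charge 2−.
One 2+ cation balances one 2− anion.

[Al(NCS)(phen)(py)][IrCl3(H2O)I2]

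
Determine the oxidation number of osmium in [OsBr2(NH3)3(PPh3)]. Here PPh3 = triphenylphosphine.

+2

No counter-ion: the bracketed complex is neutral.
Ligand charges: 3×NH3 neutral; 1×PPh3 neutral; 2×Br = -2; sum -2.
Os + (-2) = 0 ⇒ Os is +2.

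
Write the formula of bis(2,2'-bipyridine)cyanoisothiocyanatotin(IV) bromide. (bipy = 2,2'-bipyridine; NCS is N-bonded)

[Sn(bipy)2(CN)(NCS)]Br2

Ligands: 2 2,2'-bipyridine (bipy, neutral), 1 cyano (CN, -1), 1 isothiocyanato (NCS, -1). Ligand charge sum = -2.
With Sn in oxidation state +4, the complex ion is [Sn...]^2+.
Charge balance with bromide (-1) requires 1 complex ion per 2 bromide.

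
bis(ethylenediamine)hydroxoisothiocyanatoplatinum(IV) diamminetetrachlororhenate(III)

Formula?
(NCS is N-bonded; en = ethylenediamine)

[Pt(en)2(NCS)(OH)][ReCl4(NH3)2]2

Cation [Pt…]: ligand charges -2, Pt(IV) ⇒ ion charge 2+.
Anion [Re…]: ligand charges -4, Re(III) ⇒ ion charge 1−.
One 2+ cation requires 2 of the 1− anion.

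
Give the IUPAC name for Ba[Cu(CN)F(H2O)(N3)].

The 1 barium counter-ion carries a total charge of +2, so each complex ion is 2−.
Ligand charges: 1×azido (-1 each), 1×cyano (-1 each), 1×aqua (neutral), 1×fluoro (-1 each); total -3. So Cu + (-3) = 2−, giving Cu = +1.
Ligands are named alphabetically: aqua before azido before cyano before fluoro.
The complex ion is anionic, so copper takes the -ate form cuprate(I).

barium aquaazidocyanofluorocuprate(I)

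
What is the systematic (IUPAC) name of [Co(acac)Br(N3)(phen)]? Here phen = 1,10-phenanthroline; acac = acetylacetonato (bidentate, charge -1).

There is no counter-ion, so the complex is neutral overall.
Ligand charges: 1×1,10-phenanthroline (neutral), 1×acetylacetonato (-1 each), 1×azido (-1 each), 1×bromo (-1 each); total -3. So Co + (-3) = 0, giving Co = +3.
Ligands are named alphabetically: acetylacetonato before azido before bromo before phenanthroline.

(acetylacetonato)azidobromo(1,10-phenanthroline)cobalt(III)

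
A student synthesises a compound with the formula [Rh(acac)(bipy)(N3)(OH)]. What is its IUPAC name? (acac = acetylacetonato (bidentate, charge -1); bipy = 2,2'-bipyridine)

There is no counter-ion, so the complex is neutral overall.
Ligand charges: 1×acetylacetonato (-1 each), 1×azido (-1 each), 1×2,2'-bipyridine (neutral), 1×hydroxo (-1 each); total -3. So Rh + (-3) = 0, giving Rh = +3.
Ligands are named alphabetically: acetylacetonato before azido before bipyridine before hydroxo.

(acetylacetonato)azido(2,2'-bipyridine)hydroxorhodium(III)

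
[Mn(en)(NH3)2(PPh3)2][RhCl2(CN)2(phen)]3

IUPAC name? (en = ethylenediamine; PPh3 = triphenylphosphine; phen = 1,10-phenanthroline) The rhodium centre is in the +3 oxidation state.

Both ions are complex: the cation is named first with the plain metal name, the anion second with the -ate form; each ion's ligands are alphabetised independently.
Rh is given as +3; the anion's ligand charges sum to -4, so the complex anion is 1−.
With 3 anions per cation, the cation must be 3×1 = 3+.
Cation: ligand charges sum to 0; for the ion to be 3+, Mn = +3.

diammine(ethylenediamine)bis(triphenylphosphine)manganese(III) dichlorodicyano(1,10-phenanthroline)rhodate(III)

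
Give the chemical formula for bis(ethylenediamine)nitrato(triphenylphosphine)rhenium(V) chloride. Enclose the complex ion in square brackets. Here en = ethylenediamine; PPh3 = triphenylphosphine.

[Re(en)2(NO3)(PPh3)]Cl4

Ligands: 2 ethylenediamine (en, neutral), 1 nitrato (NO3, -1), 1 triphenylphosphine (PPh3, neutral). Ligand charge sum = -1.
With Re in oxidation state +5, the complex ion is [Re...]^4+.
Charge balance with chloride (-1) requires 1 complex ion per 4 chloride.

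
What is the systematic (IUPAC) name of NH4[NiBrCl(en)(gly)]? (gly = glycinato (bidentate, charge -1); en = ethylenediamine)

ammonium bromochloro(ethylenediamine)(glycinato)nickelate(II)

The 1 ammonium counter-ion carries a total charge of +1, so each complex ion is 1−.
Ligand charges: 1×chloro (-1 each), 1×bromo (-1 each), 1×glycinato (-1 each), 1×ethylenediamine (neutral); total -3. So Ni + (-3) = 1−, giving Ni = +2.
The complex ion is anionic, so nickel takes the -ate form nickelate(II).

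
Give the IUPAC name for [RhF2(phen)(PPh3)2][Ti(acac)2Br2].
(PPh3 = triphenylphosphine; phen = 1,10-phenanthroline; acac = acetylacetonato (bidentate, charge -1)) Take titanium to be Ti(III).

Ti is given as +3; the anion's ligand charges sum to -4, so the complex anion is 1−.
A 1:1 salt means the cation carries the equal and opposite charge, 1+.
Cation: ligand charges sum to -2; for the ion to be 1+, Rh = +3.

difluoro(1,10-phenanthroline)bis(triphenylphosphine)rhodium(III) bis(acetylacetonato)dibromotitanate(III)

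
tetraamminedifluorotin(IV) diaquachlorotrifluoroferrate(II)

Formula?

Cation [Sn…]: ligand charges -2, Sn(IV) ⇒ ion charge 2+.
Anion [Fe…]: ligand charges -4, Fe(II) ⇒ ion charge 2−.
One 2+ cation balances one 2− anion.

[SnF2(NH3)4][FeClF3(H2O)2]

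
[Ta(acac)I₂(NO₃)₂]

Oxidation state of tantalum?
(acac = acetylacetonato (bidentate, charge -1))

+5

No counter-ion: the bracketed complex is neutral.
Ligand charges: 2×NO3 = -2; 2×I = -2; 1×acac = -1; sum -5.
Ta + (-5) = 0 ⇒ Ta is +5.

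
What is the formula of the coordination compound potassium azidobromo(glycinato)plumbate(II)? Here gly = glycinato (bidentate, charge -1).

K[PbBr(gly)(N3)]

Ligands: 1 glycinato (gly, -1), 1 bromo (Br, -1), 1 azido (N3, -1). Ligand charge sum = -3.
With Pb in oxidation state +2, the complex ion is [Pb...]^1−.
Charge balance with potassium (+1) requires 1 complex ion per 1 potassium.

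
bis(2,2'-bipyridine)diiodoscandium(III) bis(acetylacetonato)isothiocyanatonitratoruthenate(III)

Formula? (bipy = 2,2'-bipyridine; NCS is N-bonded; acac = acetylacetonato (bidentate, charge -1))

Cation [Sc…]: ligand charges -2, Sc(III) ⇒ ion charge 1+.
Anion [Ru…]: ligand charges -4, Ru(III) ⇒ ion charge 1−.
One 1+ cation balances one 1− anion.

[Sc(bipy)2I2][Ru(acac)2(NCS)(NO3)]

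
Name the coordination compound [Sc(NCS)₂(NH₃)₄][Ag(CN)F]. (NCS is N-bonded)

tetraamminediisothiocyanatoscandium(III) cyanofluoroargentate(I)

Both ions are complex: the cation is named first with the plain metal name, the anion second with the -ate form; each ion's ligands are alphabetised independently.
Scandium is always +3 in its complexes; the cation's ligand charges sum to -2, so the complex cation is 1+.
A 1:1 salt means the anion carries the equal and opposite charge, 1−.
Anion: ligand charges sum to -2; for the ion to be 1−, Ag = +1.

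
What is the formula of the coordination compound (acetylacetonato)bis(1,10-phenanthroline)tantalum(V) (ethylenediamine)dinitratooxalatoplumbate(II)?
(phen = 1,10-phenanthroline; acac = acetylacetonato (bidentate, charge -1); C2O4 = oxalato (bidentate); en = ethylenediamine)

Cation [Ta…]: ligand charges -1, Ta(V) ⇒ ion charge 4+.
Anion [Pb…]: ligand charges -4, Pb(II) ⇒ ion charge 2−.
One 4+ cation requires 2 of the 2− anion.

[Ta(acac)(phen)2][Pb(C2O4)(en)(NO3)2]2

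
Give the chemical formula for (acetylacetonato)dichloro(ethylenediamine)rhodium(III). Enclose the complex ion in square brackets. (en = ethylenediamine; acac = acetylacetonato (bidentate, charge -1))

Ligands: 1 ethylenediamine (en, neutral), 2 chloro (Cl, -1), 1 acetylacetonato (acac, -1). Ligand charge sum = -3.
With Rh in oxidation state +3, the complex ion is [Rh...].

[Rh(acac)Cl2(en)]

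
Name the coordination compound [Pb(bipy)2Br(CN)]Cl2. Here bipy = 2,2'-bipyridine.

The 2 chloride counter-ions carry a total charge of -2, so each complex ion is 2+.
Ligand charges: 1×bromo (-1 each), 1×cyano (-1 each), 2×2,2'-bipyridine (neutral); total -2. So Pb + (-2) = 2+, giving Pb = +4.
Ligands are named alphabetically: bipyridine before bromo before cyano.

bis(2,2'-bipyridine)bromocyanolead(IV) chloride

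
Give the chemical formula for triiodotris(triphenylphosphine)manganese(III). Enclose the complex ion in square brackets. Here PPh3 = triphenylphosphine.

[MnI3(PPh3)3]

Ligands: 3 iodo (I, -1), 3 triphenylphosphine (PPh3, neutral). Ligand charge sum = -3.
With Mn in oxidation state +3, the complex ion is [Mn...].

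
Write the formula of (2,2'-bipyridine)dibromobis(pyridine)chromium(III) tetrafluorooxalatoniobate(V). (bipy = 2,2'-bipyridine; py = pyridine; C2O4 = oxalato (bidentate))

Cation [Cr…]: ligand charges -2, Cr(III) ⇒ ion charge 1+.
Anion [Nb…]: ligand charges -6, Nb(V) ⇒ ion charge 1−.

[Cr(bipy)Br2(py)2][Nb(C2O4)F4]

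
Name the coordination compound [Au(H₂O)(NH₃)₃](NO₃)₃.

triammineaquagold(III) nitrate

The 3 nitrate counter-ions carry a total charge of -3, so each complex ion is 3+.
Ligand charges: 3×ammine (neutral), 1×aqua (neutral); total 0. So Au + (0) = 3+, giving Au = +3.
Ligands are named alphabetically: ammine before aqua.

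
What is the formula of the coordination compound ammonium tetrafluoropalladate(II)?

(NH4)2[PdF4]

Ligands: 4 fluoro (F, -1). Ligand charge sum = -4.
With Pd in oxidation state +2, the complex ion is [Pd...]^2−.
Charge balance with ammonium (+1) requires 1 complex ion per 2 ammonium.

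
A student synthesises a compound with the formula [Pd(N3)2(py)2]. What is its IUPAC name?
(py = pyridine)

diazidobis(pyridine)palladium(II)

There is no counter-ion, so the complex is neutral overall.
Ligand charges: 2×azido (-1 each), 2×pyridine (neutral); total -2. So Pd + (-2) = 0, giving Pd = +2.
Ligands are named alphabetically: azido before pyridine.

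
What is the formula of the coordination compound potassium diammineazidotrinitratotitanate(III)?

K[Ti(N3)(NH3)2(NO3)3]

Ligands: 3 nitrato (NO3, -1), 1 azido (N3, -1), 2 ammine (NH3, neutral). Ligand charge sum = -4.
Charge balance with potassium (+1) requires 1 complex ion per 1 potassium.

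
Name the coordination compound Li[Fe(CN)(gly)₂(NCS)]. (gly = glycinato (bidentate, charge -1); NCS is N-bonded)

lithium cyanobis(glycinato)isothiocyanatoferrate(III)

The 1 lithium counter-ion carries a total charge of +1, so each complex ion is 1−.
Ligand charges: 2×glycinato (-1 each), 1×isothiocyanato (-1 each), 1×cyano (-1 each); total -4. So Fe + (-4) = 1−, giving Fe = +3.
Ligands are named alphabetically: cyano before glycinato before isothiocyanato.
The complex ion is anionic, so iron takes the -ate form ferrate(III).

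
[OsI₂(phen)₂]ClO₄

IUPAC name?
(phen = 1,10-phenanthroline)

diiodobis(1,10-phenanthroline)osmium(III) perchlorate

The 1 perchlorate counter-ion carries a total charge of -1, so each complex ion is 1+.
Ligand charges: 2×iodo (-1 each), 2×1,10-phenanthroline (neutral); total -2. So Os + (-2) = 1+, giving Os = +3.
Ligands are named alphabetically: iodo before phenanthroline.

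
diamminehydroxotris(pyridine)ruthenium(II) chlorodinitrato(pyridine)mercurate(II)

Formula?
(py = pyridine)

Cation [Ru…]: ligand charges -1, Ru(II) ⇒ ion charge 1+.
Anion [Hg…]: ligand charges -3, Hg(II) ⇒ ion charge 1−.

[Ru(NH3)2(OH)(py)3][HgCl(NO3)2(py)]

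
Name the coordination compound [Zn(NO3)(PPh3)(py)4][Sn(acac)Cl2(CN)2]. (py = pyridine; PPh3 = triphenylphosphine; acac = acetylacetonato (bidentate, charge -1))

nitratotetrakis(pyridine)(triphenylphosphine)zinc(II) (acetylacetonato)dichlorodicyanostannate(IV)

Both ions are complex: the cation is named first with the plain metal name, the anion second with the -ate form; each ion's ligands are alphabetised independently.
Zinc is always +2 in its complexes; the cation's ligand charges sum to -1, so the complex cation is 1+.
A 1:1 salt means the anion carries the equal and opposite charge, 1−.
Anion: ligand charges sum to -5; for the ion to be 1−, Sn = +4.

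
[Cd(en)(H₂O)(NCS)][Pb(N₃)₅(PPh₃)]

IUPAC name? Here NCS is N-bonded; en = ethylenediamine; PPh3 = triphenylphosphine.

Cadmium is always +2 in its complexes; the cation's ligand charges sum to -1, so the complex cation is 1+.
A 1:1 salt means the anion carries the equal and opposite charge, 1−.
Anion: ligand charges sum to -5; for the ion to be 1−, Pb = +4.

aqua(ethylenediamine)isothiocyanatocadmium(II) pentaazido(triphenylphosphine)plumbate(IV)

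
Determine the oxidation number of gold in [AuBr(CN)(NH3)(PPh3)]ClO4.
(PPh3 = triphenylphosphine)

1 perchlorate outside the brackets (-1 each) → the complex ion is 1+.
Ligand charges: 1×PPh3 neutral; 1×NH3 neutral; 1×CN = -1; 1×Br = -1; sum -2.
Au + (-2) = 1+ ⇒ Au is +3.

+3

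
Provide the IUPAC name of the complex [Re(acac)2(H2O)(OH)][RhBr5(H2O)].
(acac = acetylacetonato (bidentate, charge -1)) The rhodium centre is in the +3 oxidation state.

Both ions are complex: the cation is named first with the plain metal name, the anion second with the -ate form; each ion's ligands are alphabetised independently.
Rh is given as +3; the anion's ligand charges sum to -5, so the complex anion is 2−.
A 1:1 salt means the cation carries the equal and opposite charge, 2+.
Cation: ligand charges sum to -3; for the ion to be 2+, Re = +5.

bis(acetylacetonato)aquahydroxorhenium(V) aquapentabromorhodate(III)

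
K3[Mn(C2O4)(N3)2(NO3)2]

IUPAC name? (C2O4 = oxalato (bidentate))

potassium diazidodinitratooxalatomanganate(III)

The 3 potassium counter-ions carry a total charge of +3, so each complex ion is 3−.
Ligand charges: 1×oxalato (-2 each), 2×nitrato (-1 each), 2×azido (-1 each); total -6. So Mn + (-6) = 3−, giving Mn = +3.
Ligands are named alphabetically: azido before nitrato before oxalato.
The complex ion is anionic, so manganese takes the -ate form manganate(III).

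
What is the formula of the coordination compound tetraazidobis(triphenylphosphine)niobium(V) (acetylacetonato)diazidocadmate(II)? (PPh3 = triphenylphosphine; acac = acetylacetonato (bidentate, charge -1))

Cation [Nb…]: ligand charges -4, Nb(V) ⇒ ion charge 1+.
Anion [Cd…]: ligand charges -3, Cd(II) ⇒ ion charge 1−.
One 1+ cation balances one 1− anion.

[Nb(N3)4(PPh3)2][Cd(acac)(N3)2]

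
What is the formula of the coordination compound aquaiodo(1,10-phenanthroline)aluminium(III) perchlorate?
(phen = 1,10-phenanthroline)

Ligands: 1 aqua (H2O, neutral), 1 1,10-phenanthroline (phen, neutral), 1 iodo (I, -1). Ligand charge sum = -1.
With Al in oxidation state +3, the complex ion is [Al...]^2+.
Charge balance with perchlorate (-1) requires 1 complex ion per 2 perchlorate.

[Al(H2O)I(phen)](ClO4)2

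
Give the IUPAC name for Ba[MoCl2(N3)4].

The 1 barium counter-ion carries a total charge of +2, so each complex ion is 2−.
Ligand charges: 4×azido (-1 each), 2×chloro (-1 each); total -6. So Mo + (-6) = 2−, giving Mo = +4.
Ligands are named alphabetically: azido before chloro.
The complex ion is anionic, so molybdenum takes the -ate form molybdate(IV).

barium tetraazidodichloromolybdate(IV)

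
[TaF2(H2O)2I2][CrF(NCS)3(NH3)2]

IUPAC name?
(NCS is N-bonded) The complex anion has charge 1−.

diaquadifluorodiiodotantalum(V) diamminefluorotriisothiocyanatochromate(III)

The complex anion is given as 1−; its ligand charges sum to -4, so Cr = +3.
A 1:1 salt means the cation carries the equal and opposite charge, 1+.
Cation: ligand charges sum to -4; for the ion to be 1+, Ta = +5.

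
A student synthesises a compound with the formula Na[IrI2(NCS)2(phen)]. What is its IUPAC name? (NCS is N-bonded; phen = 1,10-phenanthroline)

sodium diiododiisothiocyanato(1,10-phenanthroline)iridate(III)

The 1 sodium counter-ion carries a total charge of +1, so each complex ion is 1−.
Ligand charges: 2×iodo (-1 each), 2×isothiocyanato (-1 each), 1×1,10-phenanthroline (neutral); total -4. So Ir + (-4) = 1−, giving Ir = +3.
Ligands are named alphabetically: iodo before isothiocyanato before phenanthroline.
The complex ion is anionic, so iridium takes the -ate form iridate(III).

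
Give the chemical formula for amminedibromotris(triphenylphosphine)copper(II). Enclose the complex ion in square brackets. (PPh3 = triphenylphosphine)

[CuBr2(NH3)(PPh3)3]

Ligands: 3 triphenylphosphine (PPh3, neutral), 2 bromo (Br, -1), 1 ammine (NH3, neutral). Ligand charge sum = -2.
With Cu in oxidation state +2, the complex ion is [Cu...].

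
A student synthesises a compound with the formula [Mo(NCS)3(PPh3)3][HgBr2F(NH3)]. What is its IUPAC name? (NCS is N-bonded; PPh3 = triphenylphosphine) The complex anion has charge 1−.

triisothiocyanatotris(triphenylphosphine)molybdenum(IV) amminedibromofluoromercurate(II)

Both ions are complex: the cation is named first with the plain metal name, the anion second with the -ate form; each ion's ligands are alphabetised independently.
The complex anion is given as 1−; its ligand charges sum to -3, so Hg = +2.
A 1:1 salt means the cation carries the equal and opposite charge, 1+.
Cation: ligand charges sum to -3; for the ion to be 1+, Mo = +4.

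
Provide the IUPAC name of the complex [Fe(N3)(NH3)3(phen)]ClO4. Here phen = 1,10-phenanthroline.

triammineazido(1,10-phenanthroline)iron(II) perchlorate

The 1 perchlorate counter-ion carries a total charge of -1, so each complex ion is 1+.
Ligand charges: 1×azido (-1 each), 3×ammine (neutral), 1×1,10-phenanthroline (neutral); total -1. So Fe + (-1) = 1+, giving Fe = +2.
Ligands are named alphabetically: ammine before azido before phenanthroline.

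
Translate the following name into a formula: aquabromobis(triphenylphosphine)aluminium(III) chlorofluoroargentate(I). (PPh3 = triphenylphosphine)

[AlBr(H2O)(PPh3)2][AgClF]2

Cation [Al…]: ligand charges -1, Al(III) ⇒ ion charge 2+.
Anion [Ag…]: ligand charges -2, Ag(I) ⇒ ion charge 1−.
One 2+ cation requires 2 of the 1− anion.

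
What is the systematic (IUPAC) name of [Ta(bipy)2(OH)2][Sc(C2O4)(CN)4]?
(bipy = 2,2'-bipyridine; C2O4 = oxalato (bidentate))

bis(2,2'-bipyridine)dihydroxotantalum(V) tetracyanooxalatoscandate(III)

Both ions are complex: the cation is named first with the plain metal name, the anion second with the -ate form; each ion's ligands are alphabetised independently.
Scandium is always +3 in its complexes; the anion's ligand charges sum to -6, so the complex anion is 3−.
A 1:1 salt means the cation carries the equal and opposite charge, 3+.
Cation: ligand charges sum to -2; for the ion to be 3+, Ta = +5.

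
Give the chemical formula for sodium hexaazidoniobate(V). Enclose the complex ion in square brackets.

Na[Nb(N3)6]

Ligands: 6 azido (N3, -1). Ligand charge sum = -6.
Charge balance with sodium (+1) requires 1 complex ion per 1 sodium.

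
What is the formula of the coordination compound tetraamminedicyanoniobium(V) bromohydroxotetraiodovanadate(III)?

[Nb(CN)2(NH3)4][VBrI4(OH)]

Cation [Nb…]: ligand charges -2, Nb(V) ⇒ ion charge 3+.
Anion [V…]: ligand charges -6, V(III) ⇒ ion charge 3−.
One 3+ cation balances one 3− anion.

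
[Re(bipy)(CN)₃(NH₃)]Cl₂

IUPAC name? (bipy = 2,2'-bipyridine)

The 2 chloride counter-ions carry a total charge of -2, so each complex ion is 2+.
Ligand charges: 1×2,2'-bipyridine (neutral), 3×cyano (-1 each), 1×ammine (neutral); total -3. So Re + (-3) = 2+, giving Re = +5.
Ligands are named alphabetically: ammine before bipyridine before cyano.

ammine(2,2'-bipyridine)tricyanorhenium(V) chloride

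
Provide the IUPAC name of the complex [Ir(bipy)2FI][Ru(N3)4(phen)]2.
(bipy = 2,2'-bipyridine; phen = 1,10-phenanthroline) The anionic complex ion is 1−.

bis(2,2'-bipyridine)fluoroiodoiridium(IV) tetraazido(1,10-phenanthroline)ruthenate(III)

The complex anion is given as 1−; its ligand charges sum to -4, so Ru = +3.
With 2 anions per cation, the cation must be 2×1 = 2+.
Cation: ligand charges sum to -2; for the ion to be 2+, Ir = +4.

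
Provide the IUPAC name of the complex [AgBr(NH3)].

There is no counter-ion, so the complex is neutral overall.
Ligand charges: 1×bromo (-1 each), 1×ammine (neutral); total -1. So Ag + (-1) = 0, giving Ag = +1.
Ligands are named alphabetically: ammine before bromo.

amminebromosilver(I)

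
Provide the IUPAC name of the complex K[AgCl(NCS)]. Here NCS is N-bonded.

The 1 potassium counter-ion carries a total charge of +1, so each complex ion is 1−.
Ligand charges: 1×chloro (-1 each), 1×isothiocyanato (-1 each); total -2. So Ag + (-2) = 1−, giving Ag = +1.
Ligands are named alphabetically: chloro before isothiocyanato.
The complex ion is anionic, so silver takes the -ate form argentate(I).

potassium chloroisothiocyanatoargentate(I)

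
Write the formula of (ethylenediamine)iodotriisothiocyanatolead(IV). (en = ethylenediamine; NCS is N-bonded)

Ligands: 1 ethylenediamine (en, neutral), 3 isothiocyanato (NCS, -1), 1 iodo (I, -1). Ligand charge sum = -4.
With Pb in oxidation state +4, the complex ion is [Pb...].

[Pb(en)I(NCS)3]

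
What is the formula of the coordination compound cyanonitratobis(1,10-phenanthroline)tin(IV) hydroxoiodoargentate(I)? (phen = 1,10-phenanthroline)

Cation [Sn…]: ligand charges -2, Sn(IV) ⇒ ion charge 2+.
Anion [Ag…]: ligand charges -2, Ag(I) ⇒ ion charge 1−.
One 2+ cation requires 2 of the 1− anion.

[Sn(CN)(NO3)(phen)2][AgI(OH)]2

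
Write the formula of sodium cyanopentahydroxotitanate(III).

Na3[Ti(CN)(OH)5]

Ligands: 1 cyano (CN, -1), 5 hydroxo (OH, -1). Ligand charge sum = -6.
Charge balance with sodium (+1) requires 1 complex ion per 3 sodium.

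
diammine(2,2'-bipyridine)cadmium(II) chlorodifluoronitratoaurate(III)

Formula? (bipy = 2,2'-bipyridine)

[Cd(bipy)(NH3)2][AuClF2(NO3)]2

Cation [Cd…]: ligand charges 0, Cd(II) ⇒ ion charge 2+.
Anion [Au…]: ligand charges -4, Au(III) ⇒ ion charge 1−.
One 2+ cation requires 2 of the 1− anion.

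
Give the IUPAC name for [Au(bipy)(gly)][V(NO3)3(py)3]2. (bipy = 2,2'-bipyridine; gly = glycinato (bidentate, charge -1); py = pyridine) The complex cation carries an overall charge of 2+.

(2,2'-bipyridine)(glycinato)gold(III) trinitratotris(pyridine)vanadate(II)

The complex cation is given as 2+; its ligand charges sum to -1, so Au = +3.
With 2 anions per cation, each anion must be 2/2 = 1−.
Anion: ligand charges sum to -3; for the ion to be 1−, V = +2.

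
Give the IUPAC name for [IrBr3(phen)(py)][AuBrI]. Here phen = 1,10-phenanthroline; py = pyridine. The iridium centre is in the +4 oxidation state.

tribromo(1,10-phenanthroline)(pyridine)iridium(IV) bromoiodoaurate(I)

Both ions are complex: the cation is named first with the plain metal name, the anion second with the -ate form; each ion's ligands are alphabetised independently.
Ir is given as +4; the cation's ligand charges sum to -3, so the complex cation is 1+.
A 1:1 salt means the anion carries the equal and opposite charge, 1−.
Anion: ligand charges sum to -2; for the ion to be 1−, Au = +1.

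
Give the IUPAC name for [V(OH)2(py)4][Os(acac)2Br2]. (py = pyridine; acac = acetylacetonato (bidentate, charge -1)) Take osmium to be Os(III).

dihydroxotetrakis(pyridine)vanadium(III) bis(acetylacetonato)dibromoosmate(III)

Both ions are complex: the cation is named first with the plain metal name, the anion second with the -ate form; each ion's ligands are alphabetised independently.
Os is given as +3; the anion's ligand charges sum to -4, so the complex anion is 1−.
A 1:1 salt means the cation carries the equal and opposite charge, 1+.
Cation: ligand charges sum to -2; for the ion to be 1+, V = +3.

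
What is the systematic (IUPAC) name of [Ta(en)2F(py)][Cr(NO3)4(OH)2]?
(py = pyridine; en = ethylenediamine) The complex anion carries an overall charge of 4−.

The complex anion is given as 4−; its ligand charges sum to -6, so Cr = +2.
A 1:1 salt means the cation carries the equal and opposite charge, 4+.
Cation: ligand charges sum to -1; for the ion to be 4+, Ta = +5.

bis(ethylenediamine)fluoro(pyridine)tantalum(V) dihydroxotetranitratochromate(II)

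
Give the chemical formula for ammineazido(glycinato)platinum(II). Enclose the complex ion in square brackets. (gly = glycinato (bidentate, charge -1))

[Pt(gly)(N3)(NH3)]

Ligands: 1 glycinato (gly, -1), 1 ammine (NH3, neutral), 1 azido (N3, -1). Ligand charge sum = -2.
With Pt in oxidation state +2, the complex ion is [Pt...].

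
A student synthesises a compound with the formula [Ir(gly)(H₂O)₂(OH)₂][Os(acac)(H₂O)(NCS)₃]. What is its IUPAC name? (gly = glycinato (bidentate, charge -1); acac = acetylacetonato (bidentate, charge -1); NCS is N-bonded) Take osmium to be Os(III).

diaqua(glycinato)dihydroxoiridium(IV) (acetylacetonato)aquatriisothiocyanatoosmate(III)

Both ions are complex: the cation is named first with the plain metal name, the anion second with the -ate form; each ion's ligands are alphabetised independently.
Os is given as +3; the anion's ligand charges sum to -4, so the complex anion is 1−.
A 1:1 salt means the cation carries the equal and opposite charge, 1+.
Cation: ligand charges sum to -3; for the ion to be 1+, Ir = +4.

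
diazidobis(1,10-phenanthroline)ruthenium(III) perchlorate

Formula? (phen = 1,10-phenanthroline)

[Ru(N3)2(phen)2]ClO4

Ligands: 2 1,10-phenanthroline (phen, neutral), 2 azido (N3, -1). Ligand charge sum = -2.
With Ru in oxidation state +3, the complex ion is [Ru...]^1+.
Charge balance with perchlorate (-1) requires 1 complex ion per 1 perchlorate.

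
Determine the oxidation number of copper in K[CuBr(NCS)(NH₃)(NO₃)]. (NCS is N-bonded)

+2

1 potassium outside the brackets (+1 each) → the complex ion is 1−.
Ligand charges: 1×Br = -1; 1×NCS = -1; 1×NH3 neutral; 1×NO3 = -1; sum -3.
Cu + (-3) = 1− ⇒ Cu is +2.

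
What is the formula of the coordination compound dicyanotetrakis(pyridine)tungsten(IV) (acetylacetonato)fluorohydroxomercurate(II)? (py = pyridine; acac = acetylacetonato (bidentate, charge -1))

Cation [W…]: ligand charges -2, W(IV) ⇒ ion charge 2+.
Anion [Hg…]: ligand charges -3, Hg(II) ⇒ ion charge 1−.
One 2+ cation requires 2 of the 1− anion.

[W(CN)2(py)4][Hg(acac)F(OH)]2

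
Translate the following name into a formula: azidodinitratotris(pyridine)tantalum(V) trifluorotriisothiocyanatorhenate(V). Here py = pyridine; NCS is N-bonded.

Cation [Ta…]: ligand charges -3, Ta(V) ⇒ ion charge 2+.
Anion [Re…]: ligand charges -6, Re(V) ⇒ ion charge 1−.
One 2+ cation requires 2 of the 1− anion.

[Ta(N3)(NO3)2(py)3][ReF3(NCS)3]2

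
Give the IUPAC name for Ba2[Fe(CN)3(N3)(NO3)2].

The 2 barium counter-ions carry a total charge of +4, so each complex ion is 4−.
Ligand charges: 2×nitrato (-1 each), 3×cyano (-1 each), 1×azido (-1 each); total -6. So Fe + (-6) = 4−, giving Fe = +2.
Ligands are named alphabetically: azido before cyano before nitrato.
The complex ion is anionic, so iron takes the -ate form ferrate(II).

barium azidotricyanodinitratoferrate(II)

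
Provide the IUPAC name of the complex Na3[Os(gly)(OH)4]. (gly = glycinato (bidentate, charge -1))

The 3 sodium counter-ions carry a total charge of +3, so each complex ion is 3−.
Ligand charges: 1×glycinato (-1 each), 4×hydroxo (-1 each); total -5. So Os + (-5) = 3−, giving Os = +2.
The complex ion is anionic, so osmium takes the -ate form osmate(II).

sodium (glycinato)tetrahydroxoosmate(II)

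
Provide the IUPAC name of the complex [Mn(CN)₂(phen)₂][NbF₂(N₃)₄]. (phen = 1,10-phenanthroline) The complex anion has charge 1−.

The complex anion is given as 1−; its ligand charges sum to -6, so Nb = +5.
A 1:1 salt means the cation carries the equal and opposite charge, 1+.
Cation: ligand charges sum to -2; for the ion to be 1+, Mn = +3.

dicyanobis(1,10-phenanthroline)manganese(III) tetraazidodifluoroniobate(V)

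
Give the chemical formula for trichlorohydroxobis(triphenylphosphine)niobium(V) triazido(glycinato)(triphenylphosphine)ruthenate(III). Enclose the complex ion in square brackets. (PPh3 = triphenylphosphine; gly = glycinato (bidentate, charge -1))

[NbCl3(OH)(PPh3)2][Ru(gly)(N3)3(PPh3)]

Cation [Nb…]: ligand charges -4, Nb(V) ⇒ ion charge 1+.
Anion [Ru…]: ligand charges -4, Ru(III) ⇒ ion charge 1−.
One 1+ cation balances one 1− anion.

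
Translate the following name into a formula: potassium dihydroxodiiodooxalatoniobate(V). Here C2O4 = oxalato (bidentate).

Ligands: 2 iodo (I, -1), 1 oxalato (C2O4, -2), 2 hydroxo (OH, -1). Ligand charge sum = -6.
Charge balance with potassium (+1) requires 1 complex ion per 1 potassium.

K[Nb(C2O4)I2(OH)2]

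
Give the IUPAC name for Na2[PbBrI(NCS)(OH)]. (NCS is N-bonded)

sodium bromohydroxoiodoisothiocyanatoplumbate(II)

The 2 sodium counter-ions carry a total charge of +2, so each complex ion is 2−.
Ligand charges: 1×hydroxo (-1 each), 1×iodo (-1 each), 1×bromo (-1 each), 1×isothiocyanato (-1 each); total -4. So Pb + (-4) = 2−, giving Pb = +2.
The complex ion is anionic, so lead takes the -ate form plumbate(II).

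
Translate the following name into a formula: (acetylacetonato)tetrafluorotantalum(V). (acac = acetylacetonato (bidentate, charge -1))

[Ta(acac)F4]

Ligands: 4 fluoro (F, -1), 1 acetylacetonato (acac, -1). Ligand charge sum = -5.
With Ta in oxidation state +5, the complex ion is [Ta...].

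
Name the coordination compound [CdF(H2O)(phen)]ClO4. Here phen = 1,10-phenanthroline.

The 1 perchlorate counter-ion carries a total charge of -1, so each complex ion is 1+.
Ligand charges: 1×aqua (neutral), 1×fluoro (-1 each), 1×1,10-phenanthroline (neutral); total -1. So Cd + (-1) = 1+, giving Cd = +2.
Ligands are named alphabetically: aqua before fluoro before phenanthroline.

aquafluoro(1,10-phenanthroline)cadmium(II) perchlorate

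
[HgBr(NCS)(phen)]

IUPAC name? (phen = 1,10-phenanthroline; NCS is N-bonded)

bromoisothiocyanato(1,10-phenanthroline)mercury(II)

There is no counter-ion, so the complex is neutral overall.
Ligand charges: 1×1,10-phenanthroline (neutral), 1×bromo (-1 each), 1×isothiocyanato (-1 each); total -2. So Hg + (-2) = 0, giving Hg = +2.
Ligands are named alphabetically: bromo before isothiocyanato before phenanthroline.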